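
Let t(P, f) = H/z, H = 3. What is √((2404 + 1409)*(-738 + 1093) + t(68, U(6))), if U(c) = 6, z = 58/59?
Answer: √4553571126/58 ≈ 1163.5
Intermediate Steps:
z = 58/59 (z = 58*(1/59) = 58/59 ≈ 0.98305)
t(P, f) = 177/58 (t(P, f) = 3/(58/59) = 3*(59/58) = 177/58)
√((2404 + 1409)*(-738 + 1093) + t(68, U(6))) = √((2404 + 1409)*(-738 + 1093) + 177/58) = √(3813*355 + 177/58) = √(1353615 + 177/58) = √(78509847/58) = √4553571126/58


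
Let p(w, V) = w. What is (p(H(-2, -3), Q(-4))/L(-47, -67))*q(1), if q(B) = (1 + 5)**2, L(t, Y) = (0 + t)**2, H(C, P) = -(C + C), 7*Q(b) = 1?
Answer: 144/2209 ≈ 0.065188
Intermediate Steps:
Q(b) = 1/7 (Q(b) = (1/7)*1 = 1/7)
H(C, P) = -2*C
L(t, Y) = t**2
q(B) = 36 (q(B) = 6**2 = 36)
(p(H(-2, -3), Q(-4))/L(-47, -67))*q(1) = ((-2*(-2))/((-47)**2))*36 = (4/2209)*36 = 144/2209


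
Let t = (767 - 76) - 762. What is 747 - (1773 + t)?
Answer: -955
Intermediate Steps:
t = -71 (t = 691 - 762 = -71)
747 - (1773 + t) = 747 - (1773 - 71) = 747 - 1*1702 = 747 - 1702 = -955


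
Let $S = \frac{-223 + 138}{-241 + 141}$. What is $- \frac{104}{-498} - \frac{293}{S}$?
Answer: $- \frac{1458256}{4233} \approx -344.5$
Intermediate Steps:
$S = \frac{17}{20}$ ($S = - \frac{85}{-100} = \left(-85\right) \left(- \frac{1}{100}\right) = \frac{17}{20} \approx 0.85$)
$- \frac{104}{-498} - \frac{293}{S} = - \frac{104}{-498} - \frac{293}{\frac{17}{20}} = \left(-104\right) \left(- \frac{1}{498}\right) - \frac{5860}{17} = \frac{52}{249} - \frac{5860}{17} = - \frac{1458256}{4233}$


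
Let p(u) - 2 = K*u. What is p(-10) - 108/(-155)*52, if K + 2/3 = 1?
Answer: 16228/465 ≈ 34.899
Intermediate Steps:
K = ⅓ (K = -⅔ + 1 = ⅓ ≈ 0.33333)
p(u) = 2 + u/3
p(-10) - 108/(-155)*52 = (2 + (⅓)*(-10)) - 108/(-155)*52 = (2 - 10/3) - 108*(-1/155)*52 = -4/3 + (108/155)*52 = -4/3 + 5616/155 = 16228/465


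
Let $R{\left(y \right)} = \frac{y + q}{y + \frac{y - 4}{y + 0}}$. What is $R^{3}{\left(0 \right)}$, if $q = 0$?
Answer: $0$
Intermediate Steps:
$R{\left(y \right)} = \frac{y}{y + \frac{-4 + y}{y}}$ ($R{\left(y \right)} = \frac{y + 0}{y + \frac{y - 4}{y + 0}} = \frac{y}{y + \frac{-4 + y}{y}}$)
$R^{3}{\left(0 \right)} = \left(\frac{0^{2}}{-4 + 0 + 0^{2}}\right)^{3} = \left(\frac{0}{-4 + 0 + 0}\right)^{3} = \left(\frac{0}{-4}\right)^{3} = \left(0 \left(- \frac{1}{4}\right)\right)^{3} = 0^{3} = 0$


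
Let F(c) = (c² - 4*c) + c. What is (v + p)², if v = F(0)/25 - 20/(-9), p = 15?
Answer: 24025/81 ≈ 296.60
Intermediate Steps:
F(c) = c² - 3*c
v = 20/9 (v = (0*(-3 + 0))/25 - 20/(-9) = (0*(-3))*(1/25) - 20*(-⅑) = 0*(1/25) + 20/9 = 0 + 20/9 = 20/9 ≈ 2.2222)
(v + p)² = (20/9 + 15)² = (155/9)² = 24025/81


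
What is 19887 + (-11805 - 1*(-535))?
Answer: 8617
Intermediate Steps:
19887 + (-11805 - 1*(-535)) = 19887 + (-11805 + 535) = 19887 - 11270 = 8617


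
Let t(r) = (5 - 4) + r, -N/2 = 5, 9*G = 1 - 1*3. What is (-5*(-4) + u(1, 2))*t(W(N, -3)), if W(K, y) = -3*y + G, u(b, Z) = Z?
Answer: 1936/9 ≈ 215.11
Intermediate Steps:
G = -2/9 (G = (1 - 1*3)/9 = (1 - 3)/9 = (⅑)*(-2) = -2/9 ≈ -0.22222)
N = -10 (N = -2*5 = -10)
W(K, y) = -2/9 - 3*y (W(K, y) = -3*y - 2/9 = -2/9 - 3*y)
t(r) = 1 + r
(-5*(-4) + u(1, 2))*t(W(N, -3)) = (-5*(-4) + 2)*(1 + (-2/9 - 3*(-3))) = (20 + 2)*(1 + (-2/9 + 9)) = 22*(1 + 79/9) = 22*(88/9) = 1936/9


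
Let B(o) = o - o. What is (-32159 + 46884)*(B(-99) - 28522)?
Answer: -419986450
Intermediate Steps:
B(o) = 0
(-32159 + 46884)*(B(-99) - 28522) = (-32159 + 46884)*(0 - 28522) = 14725*(-28522) = -419986450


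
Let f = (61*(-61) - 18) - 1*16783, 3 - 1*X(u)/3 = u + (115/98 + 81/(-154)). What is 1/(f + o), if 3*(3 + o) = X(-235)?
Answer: -539/10935042 ≈ -4.9291e-5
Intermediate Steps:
X(u) = 3804/539 - 3*u (X(u) = 9 - 3*(u + (115/98 + 81/(-154))) = 9 - 3*(u + (115*(1/98) + 81*(-1/154))) = 9 - 3*(u + (115/98 - 81/154)) = 9 - 3*(u + 349/539) = 9 - 3*(349/539 + u) = 9 + (-1047/539 - 3*u) = 3804/539 - 3*u)
o = 126316/539 (o = -3 + (3804/539 - 3*(-235))/3 = -3 + (3804/539 + 705)/3 = -3 + (⅓)*(383799/539) = -3 + 127933/539 = 126316/539 ≈ 234.35)
f = -20522 (f = (-3721 - 18) - 16783 = -3739 - 16783 = -20522)
1/(f + o) = 1/(-20522 + 126316/539) = 1/(-10935042/539) = -539/10935042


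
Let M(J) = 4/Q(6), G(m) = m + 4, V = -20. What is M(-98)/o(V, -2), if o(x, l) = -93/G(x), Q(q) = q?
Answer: 32/279 ≈ 0.11470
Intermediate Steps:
G(m) = 4 + m
o(x, l) = -93/(4 + x)
M(J) = 2/3 (M(J) = 4/6 = 4*(1/6) = 2/3)
M(-98)/o(V, -2) = 2/(3*((-93/(4 - 20)))) = 2/(3*((-93/(-16)))) = 2/(3*((-93*(-1/16)))) = 2/(3*(93/16)) = (2/3)*(16/93) = 32/279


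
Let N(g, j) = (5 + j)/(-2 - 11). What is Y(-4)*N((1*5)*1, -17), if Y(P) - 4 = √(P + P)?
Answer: 48/13 + 24*I*√2/13 ≈ 3.6923 + 2.6109*I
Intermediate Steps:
N(g, j) = -5/13 - j/13 (N(g, j) = (5 + j)/(-13) = (5 + j)*(-1/13) = -5/13 - j/13)
Y(P) = 4 + √2*√P (Y(P) = 4 + √(P + P) = 4 + √(2*P) = 4 + √2*√P)
Y(-4)*N((1*5)*1, -17) = (4 + √2*√(-4))*(-5/13 - 1/13*(-17)) = (4 + √2*(2*I))*(-5/13 + 17/13) = (4 + 2*I*√2)*(12/13) = 48/13 + 24*I*√2/13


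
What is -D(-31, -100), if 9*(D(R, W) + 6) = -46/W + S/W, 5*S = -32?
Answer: 13369/2250 ≈ 5.9418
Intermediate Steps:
S = -32/5 (S = (⅕)*(-32) = -32/5 ≈ -6.4000)
D(R, W) = -6 - 262/(45*W) (D(R, W) = -6 + (-46/W - 32/(5*W))/9 = -6 + (-262/(5*W))/9 = -6 - 262/(45*W))
-D(-31, -100) = -(-6 - 262/45/(-100)) = -(-6 - 262/45*(-1/100)) = -(-6 + 131/2250) = -1*(-13369/2250) = 13369/2250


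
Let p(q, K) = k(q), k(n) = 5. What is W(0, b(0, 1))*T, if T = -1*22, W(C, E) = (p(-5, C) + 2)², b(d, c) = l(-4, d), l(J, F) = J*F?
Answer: -1078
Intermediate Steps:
l(J, F) = F*J
p(q, K) = 5
b(d, c) = -4*d (b(d, c) = d*(-4) = -4*d)
W(C, E) = 49 (W(C, E) = (5 + 2)² = 7² = 49)
T = -22
W(0, b(0, 1))*T = 49*(-22) = -1078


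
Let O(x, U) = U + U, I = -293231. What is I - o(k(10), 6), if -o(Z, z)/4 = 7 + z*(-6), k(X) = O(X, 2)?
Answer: -293347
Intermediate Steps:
O(x, U) = 2*U
k(X) = 4 (k(X) = 2*2 = 4)
o(Z, z) = -28 + 24*z (o(Z, z) = -4*(7 + z*(-6)) = -4*(7 - 6*z) = -28 + 24*z)
I - o(k(10), 6) = -293231 - (-28 + 24*6) = -293231 - (-28 + 144) = -293231 - 1*116 = -293231 - 116 = -293347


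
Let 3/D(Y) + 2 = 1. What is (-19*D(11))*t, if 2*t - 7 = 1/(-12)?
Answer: 1577/8 ≈ 197.13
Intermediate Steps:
D(Y) = -3 (D(Y) = 3/(-2 + 1) = 3/(-1) = 3*(-1) = -3)
t = 83/24 (t = 7/2 + (1/2)/(-12) = 7/2 + (1/2)*(-1/12) = 7/2 - 1/24 = 83/24 ≈ 3.4583)
(-19*D(11))*t = -19*(-3)*(83/24) = 57*(83/24) = 1577/8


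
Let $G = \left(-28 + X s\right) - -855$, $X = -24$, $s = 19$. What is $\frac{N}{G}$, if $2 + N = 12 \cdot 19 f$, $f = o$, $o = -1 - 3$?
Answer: $- \frac{914}{371} \approx -2.4636$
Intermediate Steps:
$o = -4$
$f = -4$
$G = 371$ ($G = \left(-28 - 456\right) - -855 = \left(-28 - 456\right) + 855 = -484 + 855 = 371$)
$N = -914$ ($N = -2 + 12 \cdot 19 \left(-4\right) = -2 + 228 \left(-4\right) = -2 - 912 = -914$)
$\frac{N}{G} = - \frac{914}{371}$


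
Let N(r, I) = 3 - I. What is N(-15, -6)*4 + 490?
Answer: 526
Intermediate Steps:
N(-15, -6)*4 + 490 = (3 - 1*(-6))*4 + 490 = (3 + 6)*4 + 490 = 9*4 + 490 = 36 + 490 = 526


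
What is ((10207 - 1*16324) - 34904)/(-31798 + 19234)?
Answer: 41021/12564 ≈ 3.2650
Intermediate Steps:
((10207 - 1*16324) - 34904)/(-31798 + 19234) = ((10207 - 16324) - 34904)/(-12564) = (-6117 - 34904)*(-1/12564) = -41021*(-1/12564) = 41021/12564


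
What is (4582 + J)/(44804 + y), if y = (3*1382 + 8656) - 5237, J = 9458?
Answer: 14040/52369 ≈ 0.26810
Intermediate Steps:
y = 7565 (y = (4146 + 8656) - 5237 = 12802 - 5237 = 7565)
(4582 + J)/(44804 + y) = (4582 + 9458)/(44804 + 7565) = 14040/52369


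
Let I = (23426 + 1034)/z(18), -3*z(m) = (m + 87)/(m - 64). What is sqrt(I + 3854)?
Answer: sqrt(1764070)/7 ≈ 189.74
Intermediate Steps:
z(m) = -(87 + m)/(3*(-64 + m)) (z(m) = -(m + 87)/(3*(m - 64)) = -(87 + m)/(3*(-64 + m)))
I = 225032/7 (I = (23426 + 1034)/(((-87 - 1*18)/(3*(-64 + 18)))) = 24460/(((1/3)*(-87 - 18)/(-46))) = 24460/(((1/3)*(-1/46)*(-105))) = 24460/(35/46) = 24460*(46/35) = 225032/7 ≈ 32147.)
sqrt(I + 3854) = sqrt(225032/7 + 3854) = sqrt(252010/7) = sqrt(1764070)/7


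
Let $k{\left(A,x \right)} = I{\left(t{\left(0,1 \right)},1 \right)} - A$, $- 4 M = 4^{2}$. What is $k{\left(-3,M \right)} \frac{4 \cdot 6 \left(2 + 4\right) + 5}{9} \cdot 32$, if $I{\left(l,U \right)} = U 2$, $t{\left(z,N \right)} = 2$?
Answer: $\frac{23840}{9} \approx 2648.9$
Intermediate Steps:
$I{\left(l,U \right)} = 2 U$
$M = -4$ ($M = - \frac{4^{2}}{4} = \left(- \frac{1}{4}\right) 16 = -4$)
$k{\left(A,x \right)} = 2 - A$ ($k{\left(A,x \right)} = 2 \cdot 1 - A = 2 - A$)
$k{\left(-3,M \right)} \frac{4 \cdot 6 \left(2 + 4\right) + 5}{9} \cdot 32 = \left(2 - -3\right) \frac{4 \cdot 6 \left(2 + 4\right) + 5}{9} \cdot 32 = \left(2 + 3\right) \left(4 \cdot 6 \cdot 6 + 5\right) \frac{1}{9} \cdot 32 = 5 \left(4 \cdot 36 + 5\right) \frac{1}{9} \cdot 32 = 5 \left(144 + 5\right) \frac{1}{9} \cdot 32 = 5 \cdot 149 \cdot \frac{1}{9} \cdot 32 = 5 \cdot \frac{149}{9} \cdot 32 = \frac{745}{9} \cdot 32 = \frac{23840}{9}$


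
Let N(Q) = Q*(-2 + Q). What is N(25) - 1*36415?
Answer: -35840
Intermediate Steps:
N(25) - 1*36415 = 25*(-2 + 25) - 1*36415 = 25*23 - 36415 = 575 - 36415 = -35840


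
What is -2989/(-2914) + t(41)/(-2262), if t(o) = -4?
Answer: 3386387/3295734 ≈ 1.0275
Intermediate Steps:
-2989/(-2914) + t(41)/(-2262) = -2989/(-2914) - 4/(-2262) = -2989*(-1/2914) - 4*(-1/2262) = 2989/2914 + 2/1131 = 3386387/3295734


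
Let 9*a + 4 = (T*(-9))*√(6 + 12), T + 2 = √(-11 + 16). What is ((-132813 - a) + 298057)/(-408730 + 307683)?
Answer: -1487200/909423 + 3*√2*(2 - √5)/101047 ≈ -1.6353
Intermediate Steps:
T = -2 + √5 (T = -2 + √(-11 + 16) = -2 + √5 ≈ 0.23607)
a = -4/9 + √2*(18 - 9*√5)/3 (a = -4/9 + (((-2 + √5)*(-9))*√(6 + 12))/9 = -4/9 + ((18 - 9*√5)*√18)/9 = -4/9 + ((18 - 9*√5)*(3*√2))/9 = -4/9 + (3*√2*(18 - 9*√5))/9 = -4/9 + √2*(18 - 9*√5)/3 ≈ -1.4460)
((-132813 - a) + 298057)/(-408730 + 307683) = ((-132813 - (-4/9 + 3*√2*(2 - √5))) + 298057)/(-408730 + 307683) = ((-132813 + (4/9 - 3*√2*(2 - √5))) + 298057)/(-101047) = ((-1195313/9 - 3*√2*(2 - √5)) + 298057)*(-1/101047) = (1487200/9 - 3*√2*(2 - √5))*(-1/101047) = -1487200/909423 + 3*√2*(2 - √5)/101047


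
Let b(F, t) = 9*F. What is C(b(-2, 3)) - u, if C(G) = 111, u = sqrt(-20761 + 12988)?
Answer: 111 - I*sqrt(7773) ≈ 111.0 - 88.165*I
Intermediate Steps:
u = I*sqrt(7773) (u = sqrt(-7773) = I*sqrt(7773) ≈ 88.165*I)
C(b(-2, 3)) - u = 111 - I*sqrt(7773)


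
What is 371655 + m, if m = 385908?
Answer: 757563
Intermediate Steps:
371655 + m = 371655 + 385908 = 757563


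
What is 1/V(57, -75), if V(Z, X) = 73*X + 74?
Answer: -1/5401 ≈ -0.00018515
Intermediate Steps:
V(Z, X) = 74 + 73*X
1/V(57, -75) = 1/(74 + 73*(-75)) = 1/(74 - 5475) = 1/(-5401) = -1/5401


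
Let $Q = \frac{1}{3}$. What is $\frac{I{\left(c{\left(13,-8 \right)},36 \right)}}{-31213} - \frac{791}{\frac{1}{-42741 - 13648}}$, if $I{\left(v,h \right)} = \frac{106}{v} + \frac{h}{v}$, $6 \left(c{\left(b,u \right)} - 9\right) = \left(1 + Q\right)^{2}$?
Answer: $\frac{349446029474803}{7834463} \approx 4.4604 \cdot 10^{7}$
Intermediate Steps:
$Q = \frac{1}{3} \approx 0.33333$
$c{\left(b,u \right)} = \frac{251}{27}$ ($c{\left(b,u \right)} = 9 + \frac{\left(1 + \frac{1}{3}\right)^{2}}{6} = 9 + \frac{\left(\frac{4}{3}\right)^{2}}{6} = 9 + \frac{1}{6} \cdot \frac{16}{9} = 9 + \frac{8}{27} = \frac{251}{27}$)
$\frac{I{\left(c{\left(13,-8 \right)},36 \right)}}{-31213} - \frac{791}{\frac{1}{-42741 - 13648}} = \frac{\frac{1}{\frac{251}{27}} \left(106 + 36\right)}{-31213} - \frac{791}{\frac{1}{-42741 - 13648}} = \frac{27}{251} \cdot 142 \left(- \frac{1}{31213}\right) - \frac{791}{\frac{1}{-56389}} = \frac{3834}{251} \left(- \frac{1}{31213}\right) - \frac{791}{- \frac{1}{56389}} = - \frac{3834}{7834463} - -44603699 = - \frac{3834}{7834463} + 44603699 = \frac{349446029474803}{7834463}$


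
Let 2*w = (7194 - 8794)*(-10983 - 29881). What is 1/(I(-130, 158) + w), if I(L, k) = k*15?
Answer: 1/32693570 ≈ 3.0587e-8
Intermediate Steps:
I(L, k) = 15*k
w = 32691200 (w = ((7194 - 8794)*(-10983 - 29881))/2 = (-1600*(-40864))/2 = (½)*65382400 = 32691200)
1/(I(-130, 158) + w) = 1/(15*158 + 32691200) = 1/(2370 + 32691200) = 1/32693570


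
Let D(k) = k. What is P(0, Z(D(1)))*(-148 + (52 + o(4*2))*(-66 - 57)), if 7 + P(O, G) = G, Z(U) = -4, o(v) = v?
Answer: 82808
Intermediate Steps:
P(O, G) = -7 + G
P(0, Z(D(1)))*(-148 + (52 + o(4*2))*(-66 - 57)) = (-7 - 4)*(-148 + (52 + 4*2)*(-66 - 57)) = -11*(-148 + (52 + 8)*(-123)) = -11*(-148 + 60*(-123)) = -11*(-148 - 7380) = -11*(-7528) = 82808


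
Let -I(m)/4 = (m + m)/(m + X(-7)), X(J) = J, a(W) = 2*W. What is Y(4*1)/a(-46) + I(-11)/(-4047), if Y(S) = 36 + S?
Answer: -363218/837729 ≈ -0.43357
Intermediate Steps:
I(m) = -8*m/(-7 + m) (I(m) = -4*(m + m)/(m - 7) = -4*2*m/(-7 + m) = -8*m/(-7 + m))
Y(4*1)/a(-46) + I(-11)/(-4047) = (36 + 4*1)/((2*(-46))) - 8*(-11)/(-7 - 11)/(-4047) = (36 + 4)/(-92) - 8*(-11)/(-18)*(-1/4047) = 40*(-1/92) - 8*(-11)*(-1/18)*(-1/4047) = -10/23 - 44/9*(-1/4047) = -10/23 + 44/36423 = -363218/837729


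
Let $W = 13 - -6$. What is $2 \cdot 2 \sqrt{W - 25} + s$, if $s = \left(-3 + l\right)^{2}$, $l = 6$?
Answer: $9 + 4 i \sqrt{6} \approx 9.0 + 9.798 i$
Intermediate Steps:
$s = 9$ ($s = \left(-3 + 6\right)^{2} = 3^{2} = 9$)
$W = 19$ ($W = 13 + 6 = 19$)
$2 \cdot 2 \sqrt{W - 25} + s = 2 \cdot 2 \sqrt{19 - 25} + 9 = 4 \sqrt{-6} + 9 = 4 i \sqrt{6} + 9 = 9 + 4 i \sqrt{6}$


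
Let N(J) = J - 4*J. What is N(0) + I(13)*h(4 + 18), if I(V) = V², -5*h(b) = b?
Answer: -3718/5 ≈ -743.60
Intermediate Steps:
N(J) = -3*J
h(b) = -b/5
N(0) + I(13)*h(4 + 18) = -3*0 + 13²*(-(4 + 18)/5) = 0 + 169*(-⅕*22) = 0 + 169*(-22/5) = 0 - 3718/5 = -3718/5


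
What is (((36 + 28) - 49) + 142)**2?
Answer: 24649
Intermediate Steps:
(((36 + 28) - 49) + 142)**2 = ((64 - 49) + 142)**2 = (15 + 142)**2 = 157**2 = 24649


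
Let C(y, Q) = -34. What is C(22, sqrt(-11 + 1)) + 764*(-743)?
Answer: -567686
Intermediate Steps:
C(22, sqrt(-11 + 1)) + 764*(-743) = -34 + 764*(-743) = -34 - 567652 = -567686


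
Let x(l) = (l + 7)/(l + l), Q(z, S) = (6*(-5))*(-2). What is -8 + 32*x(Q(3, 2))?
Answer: 148/15 ≈ 9.8667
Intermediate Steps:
Q(z, S) = 60 (Q(z, S) = -30*(-2) = 60)
x(l) = (7 + l)/(2*l) (x(l) = (7 + l)/((2*l)) = (7 + l)*(1/(2*l)) = (7 + l)/(2*l))
-8 + 32*x(Q(3, 2)) = -8 + 32*((½)*(7 + 60)/60) = -8 + 32*((½)*(1/60)*67) = -8 + 32*(67/120) = -8 + 268/15 = 148/15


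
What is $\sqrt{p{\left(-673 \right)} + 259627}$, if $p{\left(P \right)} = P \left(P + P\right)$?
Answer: $\sqrt{1165485} \approx 1079.6$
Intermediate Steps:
$p{\left(P \right)} = 2 P^{2}$ ($p{\left(P \right)} = P 2 P = 2 P^{2}$)
$\sqrt{p{\left(-673 \right)} + 259627} = \sqrt{2 \left(-673\right)^{2} + 259627} = \sqrt{2 \cdot 452929 + 259627} = \sqrt{905858 + 259627} = \sqrt{1165485}$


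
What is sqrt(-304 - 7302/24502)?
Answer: I*sqrt(45671176705)/12251 ≈ 17.444*I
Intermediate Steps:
sqrt(-304 - 7302/24502) = sqrt(-304 - 7302*1/24502) = sqrt(-304 - 3651/12251) = sqrt(-3727955/12251) = I*sqrt(45671176705)/12251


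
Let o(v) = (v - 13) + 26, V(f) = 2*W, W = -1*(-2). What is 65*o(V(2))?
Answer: 1105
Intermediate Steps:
W = 2
V(f) = 4 (V(f) = 2*2 = 4)
o(v) = 13 + v (o(v) = (-13 + v) + 26 = 13 + v)
65*o(V(2)) = 65*(13 + 4) = 65*17 = 1105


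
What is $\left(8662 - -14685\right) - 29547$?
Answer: $-6200$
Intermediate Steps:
$\left(8662 - -14685\right) - 29547 = \left(8662 + 14685\right) - 29547 = 23347 - 29547 = -6200$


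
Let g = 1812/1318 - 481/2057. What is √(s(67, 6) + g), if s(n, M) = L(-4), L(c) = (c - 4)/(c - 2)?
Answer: √338181857769/369699 ≈ 1.5730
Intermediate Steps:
L(c) = (-4 + c)/(-2 + c)
s(n, M) = 4/3 (s(n, M) = (-4 - 4)/(-2 - 4) = -8/(-6) = -⅙*(-8) = 4/3)
g = 1546663/1355563 (g = 1812*(1/1318) - 481*1/2057 = 906/659 - 481/2057 = 1546663/1355563 ≈ 1.1410)
√(s(67, 6) + g) = √(4/3 + 1546663/1355563) = √(10062241/4066689) = √338181857769/369699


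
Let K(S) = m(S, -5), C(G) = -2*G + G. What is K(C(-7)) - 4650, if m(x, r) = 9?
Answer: -4641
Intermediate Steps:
C(G) = -G
K(S) = 9
K(C(-7)) - 4650 = 9 - 4650 = -4641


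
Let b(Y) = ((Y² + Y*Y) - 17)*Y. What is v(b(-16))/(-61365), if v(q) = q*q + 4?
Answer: -62726404/61365 ≈ -1022.2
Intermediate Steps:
b(Y) = Y*(-17 + 2*Y²) (b(Y) = ((Y² + Y²) - 17)*Y = (2*Y² - 17)*Y = (-17 + 2*Y²)*Y = Y*(-17 + 2*Y²))
v(q) = 4 + q² (v(q) = q² + 4 = 4 + q²)
v(b(-16))/(-61365) = (4 + (-16*(-17 + 2*(-16)²))²)/(-61365) = (4 + (-16*(-17 + 2*256))²)*(-1/61365) = (4 + (-16*(-17 + 512))²)*(-1/61365) = (4 + (-16*495)²)*(-1/61365) = (4 + (-7920)²)*(-1/61365) = (4 + 62726400)*(-1/61365) = 62726404*(-1/61365) = -62726404/61365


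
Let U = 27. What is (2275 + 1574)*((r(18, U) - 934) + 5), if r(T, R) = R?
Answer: -3471798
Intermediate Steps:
(2275 + 1574)*((r(18, U) - 934) + 5) = (2275 + 1574)*((27 - 934) + 5) = 3849*(-907 + 5) = 3849*(-902) = -3471798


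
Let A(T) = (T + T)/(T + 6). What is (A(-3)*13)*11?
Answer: -286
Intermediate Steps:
A(T) = 2*T/(6 + T) (A(T) = (2*T)/(6 + T) = 2*T/(6 + T))
(A(-3)*13)*11 = ((2*(-3)/(6 - 3))*13)*11 = ((2*(-3)/3)*13)*11 = ((2*(-3)*(1/3))*13)*11 = -2*13*11 = -26*11 = -286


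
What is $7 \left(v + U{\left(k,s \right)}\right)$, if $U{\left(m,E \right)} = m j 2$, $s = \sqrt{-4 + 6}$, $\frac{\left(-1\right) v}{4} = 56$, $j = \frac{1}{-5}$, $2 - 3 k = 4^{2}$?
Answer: $- \frac{23324}{15} \approx -1554.9$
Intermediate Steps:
$k = - \frac{14}{3}$ ($k = \frac{2}{3} - \frac{4^{2}}{3} = \frac{2}{3} - \frac{16}{3} = - \frac{14}{3} \approx -4.6667$)
$j = - \frac{1}{5} \approx -0.2$
$v = -224$ ($v = \left(-4\right) 56 = -224$)
$s = \sqrt{2} \approx 1.4142$
$U{\left(m,E \right)} = - \frac{2 m}{5}$ ($U{\left(m,E \right)} = m \left(- \frac{1}{5}\right) 2 = - \frac{m}{5} \cdot 2 = - \frac{2 m}{5}$)
$7 \left(v + U{\left(k,s \right)}\right) = 7 \left(-224 - - \frac{28}{15}\right) = 7 \left(-224 + \frac{28}{15}\right) = 7 \left(- \frac{3332}{15}\right) = - \frac{23324}{15}$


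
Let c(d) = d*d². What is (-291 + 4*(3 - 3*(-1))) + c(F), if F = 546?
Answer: 162771069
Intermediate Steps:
c(d) = d³
(-291 + 4*(3 - 3*(-1))) + c(F) = (-291 + 4*(3 - 3*(-1))) + 546³ = (-291 + 4*(3 + 3)) + 162771336 = (-291 + 4*6) + 162771336 = (-291 + 24) + 162771336 = -267 + 162771336 = 162771069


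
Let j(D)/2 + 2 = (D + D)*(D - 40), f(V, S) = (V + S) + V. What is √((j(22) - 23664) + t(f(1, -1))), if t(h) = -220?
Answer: 8*I*√398 ≈ 159.6*I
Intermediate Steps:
f(V, S) = S + 2*V (f(V, S) = (S + V) + V = S + 2*V)
j(D) = -4 + 4*D*(-40 + D) (j(D) = -4 + 2*((D + D)*(D - 40)) = -4 + 2*((2*D)*(-40 + D)) = -4 + 2*(2*D*(-40 + D)) = -4 + 4*D*(-40 + D))
√((j(22) - 23664) + t(f(1, -1))) = √(((-4 - 160*22 + 4*22²) - 23664) - 220) = √(((-4 - 3520 + 4*484) - 23664) - 220) = √(((-4 - 3520 + 1936) - 23664) - 220) = √((-1588 - 23664) - 220) = √(-25252 - 220) = √(-25472) = 8*I*√398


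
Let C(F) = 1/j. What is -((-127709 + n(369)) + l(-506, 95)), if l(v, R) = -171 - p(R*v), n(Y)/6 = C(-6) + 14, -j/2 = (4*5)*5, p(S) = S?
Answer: 7972603/100 ≈ 79726.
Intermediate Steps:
j = -200 (j = -2*4*5*5 = -40*5 = -2*100 = -200)
C(F) = -1/200 (C(F) = 1/(-200) = -1/200)
n(Y) = 8397/100 (n(Y) = 6*(-1/200 + 14) = 6*(2799/200) = 8397/100)
l(v, R) = -171 - R*v
-((-127709 + n(369)) + l(-506, 95)) = -((-127709 + 8397/100) + (-171 - 1*95*(-506))) = -(-12762503/100 + (-171 + 48070)) = -(-12762503/100 + 47899) = -1*(-7972603/100) = 7972603/100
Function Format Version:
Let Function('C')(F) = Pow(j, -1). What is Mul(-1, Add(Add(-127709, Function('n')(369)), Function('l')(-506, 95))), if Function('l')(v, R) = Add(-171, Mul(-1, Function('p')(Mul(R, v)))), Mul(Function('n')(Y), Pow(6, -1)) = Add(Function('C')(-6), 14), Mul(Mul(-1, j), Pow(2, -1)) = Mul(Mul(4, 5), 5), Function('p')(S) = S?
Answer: Rational(7972603, 100) ≈ 79726.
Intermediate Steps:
j = -200 (j = Mul(-2, Mul(Mul(4, 5), 5)) = Mul(-2, Mul(20, 5)) = Mul(-2, 100) = -200)
Function('C')(F) = Rational(-1, 200) (Function('C')(F) = Pow(-200, -1) = Rational(-1, 200))
Function('n')(Y) = Rational(8397, 100) (Function('n')(Y) = Mul(6, Add(Rational(-1, 200), 14)) = Mul(6, Rational(2799, 200)) = Rational(8397, 100))
Function('l')(v, R) = Add(-171, Mul(-1, R, v)) (Function('l')(v, R) = Add(-171, Mul(-1, Mul(R, v))) = Add(-171, Mul(-1, R, v)))
Mul(-1, Add(Add(-127709, Function('n')(369)), Function('l')(-506, 95))) = Mul(-1, Add(Add(-127709, Rational(8397, 100)), Add(-171, Mul(-1, 95, -506)))) = Mul(-1, Add(Rational(-12762503, 100), Add(-171, 48070))) = Mul(-1, Add(Rational(-12762503, 100), 47899)) = Mul(-1, Rational(-7972603, 100)) = Rational(7972603, 100)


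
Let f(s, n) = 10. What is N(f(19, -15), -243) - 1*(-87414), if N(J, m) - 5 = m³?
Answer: -14261488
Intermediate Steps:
N(J, m) = 5 + m³
N(f(19, -15), -243) - 1*(-87414) = (5 + (-243)³) - 1*(-87414) = (5 - 14348907) + 87414 = -14348902 + 87414 = -14261488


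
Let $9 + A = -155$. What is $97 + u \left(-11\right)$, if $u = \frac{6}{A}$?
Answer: $\frac{7987}{82} \approx 97.402$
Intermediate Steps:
$A = -164$ ($A = -9 - 155 = -164$)
$u = - \frac{3}{82}$ ($u = \frac{6}{-164} = 6 \left(- \frac{1}{164}\right) = - \frac{3}{82} \approx -0.036585$)
$97 + u \left(-11\right) = 97 - - \frac{33}{82} = 97 + \frac{33}{82} = \frac{7987}{82}$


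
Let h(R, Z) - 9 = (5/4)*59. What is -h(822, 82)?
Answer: -331/4 ≈ -82.750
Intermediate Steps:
h(R, Z) = 331/4 (h(R, Z) = 9 + (5/4)*59 = 9 + 295/4 = 331/4)
-h(822, 82) = -1*331/4 = -331/4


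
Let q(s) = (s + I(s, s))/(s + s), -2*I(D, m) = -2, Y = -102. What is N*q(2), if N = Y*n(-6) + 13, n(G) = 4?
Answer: -1185/4 ≈ -296.25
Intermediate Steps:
I(D, m) = 1 (I(D, m) = -1/2*(-2) = 1)
N = -395 (N = -102*4 + 13 = -408 + 13 = -395)
q(s) = (1 + s)/(2*s) (q(s) = (s + 1)/(s + s) = (1 + s)/((2*s)) = (1 + s)*(1/(2*s)) = (1 + s)/(2*s))
N*q(2) = -395*(1 + 2)/(2*2) = -395*3/(2*2) = -395*3/4 = -1185/4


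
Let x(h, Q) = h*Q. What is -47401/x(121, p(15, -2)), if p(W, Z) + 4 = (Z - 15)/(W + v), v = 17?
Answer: 1516832/17545 ≈ 86.454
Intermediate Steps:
p(W, Z) = -4 + (-15 + Z)/(17 + W) (p(W, Z) = -4 + (Z - 15)/(W + 17) = -4 + (-15 + Z)/(17 + W))
x(h, Q) = Q*h
-47401/x(121, p(15, -2)) = -47401*(17 + 15)/(121*(-83 - 2 - 4*15)) = -47401*32/(121*(-83 - 2 - 60)) = -47401/(((1/32)*(-145))*121) = -47401/((-145/32*121)) = -47401/(-17545/32) = -47401*(-32/17545) = 1516832/17545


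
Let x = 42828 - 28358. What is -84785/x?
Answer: -16957/2894 ≈ -5.8594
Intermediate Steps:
x = 14470
-84785/x = -84785/14470 = -84785*1/14470 = -16957/2894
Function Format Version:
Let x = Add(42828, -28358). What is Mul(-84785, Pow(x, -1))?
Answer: Rational(-16957, 2894) ≈ -5.8594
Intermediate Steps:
x = 14470
Mul(-84785, Pow(x, -1)) = Mul(-84785, Pow(14470, -1)) = Mul(-84785, Rational(1, 14470)) = Rational(-16957, 2894)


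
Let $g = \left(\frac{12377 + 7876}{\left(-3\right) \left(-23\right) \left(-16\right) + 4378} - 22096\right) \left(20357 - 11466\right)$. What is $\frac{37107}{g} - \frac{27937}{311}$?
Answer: $- \frac{17963957767822115}{199977775542151} \approx -89.83$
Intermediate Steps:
$g = - \frac{643015355441}{3274}$ ($g = \left(\frac{20253}{69 \left(-16\right) + 4378} - 22096\right) 8891 = \left(\frac{20253}{-1104 + 4378} - 22096\right) 8891 = \left(\frac{20253}{3274} - 22096\right) 8891 = \left(- \frac{72322051}{3274}\right) 8891 = - \frac{643015355441}{3274} \approx -1.964 \cdot 10^{8}$)
$\frac{37107}{g} - \frac{27937}{311} = \frac{37107}{- \frac{643015355441}{3274}} - \frac{27937}{311} = 37107 \left(- \frac{3274}{643015355441}\right) - \frac{27937}{311} = - \frac{121488318}{643015355441} - \frac{27937}{311} = - \frac{17963957767822115}{199977775542151}$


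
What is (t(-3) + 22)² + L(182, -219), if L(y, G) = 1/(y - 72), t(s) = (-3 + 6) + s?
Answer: 53241/110 ≈ 484.01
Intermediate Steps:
t(s) = 3 + s
L(y, G) = 1/(-72 + y)
(t(-3) + 22)² + L(182, -219) = ((3 - 3) + 22)² + 1/(-72 + 182) = (0 + 22)² + 1/110 = 22² + 1/110 = 484 + 1/110 = 53241/110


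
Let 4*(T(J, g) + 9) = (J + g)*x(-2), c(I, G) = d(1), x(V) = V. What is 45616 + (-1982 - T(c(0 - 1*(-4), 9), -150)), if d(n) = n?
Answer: 87137/2 ≈ 43569.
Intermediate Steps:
c(I, G) = 1
T(J, g) = -9 - J/2 - g/2 (T(J, g) = -9 + ((J + g)*(-2))/4 = -9 + (-2*J - 2*g)/4 = -9 + (-J/2 - g/2) = -9 - J/2 - g/2)
45616 + (-1982 - T(c(0 - 1*(-4), 9), -150)) = 45616 + (-1982 - (-9 - 1/2*1 - 1/2*(-150))) = 45616 + (-1982 - (-9 - 1/2 + 75)) = 45616 + (-1982 - 1*131/2) = 45616 + (-1982 - 131/2) = 45616 - 4095/2 = 87137/2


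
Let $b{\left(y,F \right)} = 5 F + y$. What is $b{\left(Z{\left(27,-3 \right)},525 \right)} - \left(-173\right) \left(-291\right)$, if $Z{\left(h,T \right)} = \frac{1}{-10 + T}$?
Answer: $- \frac{620335}{13} \approx -47718.0$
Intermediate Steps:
$b{\left(y,F \right)} = y + 5 F$
$b{\left(Z{\left(27,-3 \right)},525 \right)} - \left(-173\right) \left(-291\right) = \left(\frac{1}{-10 - 3} + 5 \cdot 525\right) - \left(-173\right) \left(-291\right) = \left(\frac{1}{-13} + 2625\right) - 50343 = \left(- \frac{1}{13} + 2625\right) - 50343 = \frac{34124}{13} - 50343 = - \frac{620335}{13}$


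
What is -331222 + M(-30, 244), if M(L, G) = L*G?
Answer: -338542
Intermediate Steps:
M(L, G) = G*L
-331222 + M(-30, 244) = -331222 + 244*(-30) = -331222 - 7320 = -338542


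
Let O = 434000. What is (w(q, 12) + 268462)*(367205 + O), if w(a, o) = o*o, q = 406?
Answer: 215208470230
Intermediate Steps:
w(a, o) = o²
(w(q, 12) + 268462)*(367205 + O) = (12² + 268462)*(367205 + 434000) = (144 + 268462)*801205 = 268606*801205 = 215208470230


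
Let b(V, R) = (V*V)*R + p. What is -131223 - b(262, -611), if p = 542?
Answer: 41809719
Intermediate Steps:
b(V, R) = 542 + R*V² (b(V, R) = (V*V)*R + 542 = V²*R + 542 = R*V² + 542 = 542 + R*V²)
-131223 - b(262, -611) = -131223 - (542 - 611*262²) = -131223 - (542 - 611*68644) = -131223 - (542 - 41941484) = -131223 - 1*(-41940942) = -131223 + 41940942 = 41809719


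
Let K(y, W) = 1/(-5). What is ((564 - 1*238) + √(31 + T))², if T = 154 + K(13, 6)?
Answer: 532304/5 + 1304*√1155/5 ≈ 1.1532e+5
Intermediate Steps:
K(y, W) = -⅕
T = 769/5 (T = 154 - ⅕ = 769/5 ≈ 153.80)
((564 - 1*238) + √(31 + T))² = ((564 - 1*238) + √(31 + 769/5))² = ((564 - 238) + √(924/5))² = (326 + 2*√1155/5)²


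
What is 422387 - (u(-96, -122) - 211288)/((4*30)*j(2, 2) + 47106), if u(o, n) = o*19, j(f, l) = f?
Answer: 9999274007/23673 ≈ 4.2239e+5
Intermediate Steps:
u(o, n) = 19*o
422387 - (u(-96, -122) - 211288)/((4*30)*j(2, 2) + 47106) = 422387 - (19*(-96) - 211288)/((4*30)*2 + 47106) = 422387 - (-1824 - 211288)/(120*2 + 47106) = 422387 - (-213112)/(240 + 47106) = 422387 - (-213112)/47346 = 422387 - 1*(-106556/23673) = 422387 + 106556/23673 = 9999274007/23673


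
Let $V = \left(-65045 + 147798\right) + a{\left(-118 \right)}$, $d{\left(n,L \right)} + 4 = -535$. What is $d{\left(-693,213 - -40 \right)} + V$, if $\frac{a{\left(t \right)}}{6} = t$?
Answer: $81506$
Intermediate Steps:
$d{\left(n,L \right)} = -539$ ($d{\left(n,L \right)} = -4 - 535 = -539$)
$a{\left(t \right)} = 6 t$
$V = 82045$ ($V = \left(-65045 + 147798\right) + 6 \left(-118\right) = 82753 - 708 = 82045$)
$d{\left(-693,213 - -40 \right)} + V = -539 + 82045 = 81506$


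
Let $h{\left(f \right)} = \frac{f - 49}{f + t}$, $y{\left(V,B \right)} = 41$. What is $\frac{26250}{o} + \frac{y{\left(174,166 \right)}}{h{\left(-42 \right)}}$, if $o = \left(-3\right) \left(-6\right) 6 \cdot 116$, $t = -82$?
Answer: $\frac{11013517}{190008} \approx 57.963$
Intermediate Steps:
$h{\left(f \right)} = \frac{-49 + f}{-82 + f}$ ($h{\left(f \right)} = \frac{f - 49}{f - 82} = \frac{-49 + f}{-82 + f}$)
$o = 12528$ ($o = 18 \cdot 6 \cdot 116 = 108 \cdot 116 = 12528$)
$\frac{26250}{o} + \frac{y{\left(174,166 \right)}}{h{\left(-42 \right)}} = \frac{26250}{12528} + \frac{41}{\frac{1}{-82 - 42} \left(-49 - 42\right)} = 26250 \cdot \frac{1}{12528} + \frac{41}{\frac{1}{-124} \left(-91\right)} = \frac{4375}{2088} + \frac{41}{\left(- \frac{1}{124}\right) \left(-91\right)} = \frac{4375}{2088} + \frac{41}{\frac{91}{124}} = \frac{4375}{2088} + 41 \cdot \frac{124}{91} = \frac{4375}{2088} + \frac{5084}{91} = \frac{11013517}{190008}$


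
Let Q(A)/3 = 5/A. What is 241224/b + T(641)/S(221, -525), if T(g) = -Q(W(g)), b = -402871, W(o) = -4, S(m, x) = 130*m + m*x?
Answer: -16847327877/28134899156 ≈ -0.59881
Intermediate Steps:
Q(A) = 15/A (Q(A) = 3*(5/A) = 15/A)
T(g) = 15/4 (T(g) = -15/(-4) = -15*(-1)/4 = -1*(-15/4) = 15/4)
241224/b + T(641)/S(221, -525) = 241224/(-402871) + 15/(4*((221*(130 - 525)))) = 241224*(-1/402871) + 15/(4*((221*(-395)))) = -241224/402871 + (15/4)/(-87295) = -241224/402871 + (15/4)*(-1/87295) = -241224/402871 - 3/69836 = -16847327877/28134899156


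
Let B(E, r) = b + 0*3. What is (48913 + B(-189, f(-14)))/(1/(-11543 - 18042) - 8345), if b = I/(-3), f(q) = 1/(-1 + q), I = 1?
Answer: -2170621865/370330239 ≈ -5.8613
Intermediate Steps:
b = -⅓ (b = 1/(-3) = 1*(-⅓) = -⅓ ≈ -0.33333)
B(E, r) = -⅓ (B(E, r) = -⅓ + 0*3 = -⅓ + 0 = -⅓)
(48913 + B(-189, f(-14)))/(1/(-11543 - 18042) - 8345) = (48913 - ⅓)/(1/(-11543 - 18042) - 8345) = 146738/(3*(1/(-29585) - 8345)) = 146738/(3*(-1/29585 - 8345)) = 146738/(3*(-246886826/29585)) = (146738/3)*(-29585/246886826) = -2170621865/370330239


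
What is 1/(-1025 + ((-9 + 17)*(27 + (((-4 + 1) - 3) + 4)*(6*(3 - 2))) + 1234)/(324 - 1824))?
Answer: -750/769427 ≈ -0.00097475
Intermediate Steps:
1/(-1025 + ((-9 + 17)*(27 + (((-4 + 1) - 3) + 4)*(6*(3 - 2))) + 1234)/(324 - 1824)) = 1/(-1025 + (8*(27 + ((-3 - 3) + 4)*(6*1)) + 1234)/(-1500)) = 1/(-1025 + (8*(27 + (-6 + 4)*6) + 1234)*(-1/1500)) = 1/(-1025 + (8*(27 - 2*6) + 1234)*(-1/1500)) = 1/(-1025 + (8*(27 - 12) + 1234)*(-1/1500)) = 1/(-1025 + (8*15 + 1234)*(-1/1500)) = 1/(-1025 + (120 + 1234)*(-1/1500)) = 1/(-1025 + 1354*(-1/1500)) = 1/(-1025 - 677/750) = 1/(-769427/750) = -750/769427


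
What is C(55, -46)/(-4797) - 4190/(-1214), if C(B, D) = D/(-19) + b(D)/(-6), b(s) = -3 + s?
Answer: 1144934861/331942806 ≈ 3.4492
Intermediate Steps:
C(B, D) = 1/2 - 25*D/114 (C(B, D) = D/(-19) + (-3 + D)/(-6) = D*(-1/19) + (-3 + D)*(-1/6) = -D/19 + (1/2 - D/6) = 1/2 - 25*D/114)
C(55, -46)/(-4797) - 4190/(-1214) = (1/2 - 25/114*(-46))/(-4797) - 4190/(-1214) = (1/2 + 575/57)*(-1/4797) - 4190*(-1/1214) = (1207/114)*(-1/4797) + 2095/607 = -1207/546858 + 2095/607 = 1144934861/331942806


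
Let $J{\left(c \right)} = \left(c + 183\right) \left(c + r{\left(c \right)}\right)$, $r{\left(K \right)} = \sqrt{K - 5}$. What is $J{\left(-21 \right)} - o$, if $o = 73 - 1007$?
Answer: $-2468 + 162 i \sqrt{26} \approx -2468.0 + 826.04 i$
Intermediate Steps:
$r{\left(K \right)} = \sqrt{-5 + K}$
$J{\left(c \right)} = \left(183 + c\right) \left(c + \sqrt{-5 + c}\right)$ ($J{\left(c \right)} = \left(c + 183\right) \left(c + \sqrt{-5 + c}\right) = \left(183 + c\right) \left(c + \sqrt{-5 + c}\right)$)
$o = -934$ ($o = 73 - 1007 = -934$)
$J{\left(-21 \right)} - o = \left(\left(-21\right)^{2} + 183 \left(-21\right) + 183 \sqrt{-5 - 21} - 21 \sqrt{-5 - 21}\right) - -934 = \left(441 - 3843 + 183 \sqrt{-26} - 21 \sqrt{-26}\right) + 934 = \left(441 - 3843 + 183 i \sqrt{26} - 21 i \sqrt{26}\right) + 934 = \left(-3402 + 162 i \sqrt{26}\right) + 934 = -2468 + 162 i \sqrt{26}$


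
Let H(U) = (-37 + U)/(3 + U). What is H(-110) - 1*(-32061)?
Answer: 3430674/107 ≈ 32062.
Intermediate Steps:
H(U) = (-37 + U)/(3 + U)
H(-110) - 1*(-32061) = (-37 - 110)/(3 - 110) - 1*(-32061) = -147/(-107) + 32061 = -1/107*(-147) + 32061 = 147/107 + 32061 = 3430674/107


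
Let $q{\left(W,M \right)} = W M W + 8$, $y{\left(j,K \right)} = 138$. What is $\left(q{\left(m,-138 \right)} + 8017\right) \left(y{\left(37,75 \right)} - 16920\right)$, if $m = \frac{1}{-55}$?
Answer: $- \frac{407391222834}{3025} \approx -1.3467 \cdot 10^{8}$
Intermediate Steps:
$m = - \frac{1}{55} \approx -0.018182$
$q{\left(W,M \right)} = 8 + M W^{2}$ ($q{\left(W,M \right)} = M W W + 8 = M W^{2} + 8 = 8 + M W^{2}$)
$\left(q{\left(m,-138 \right)} + 8017\right) \left(y{\left(37,75 \right)} - 16920\right) = \left(\left(8 - 138 \left(- \frac{1}{55}\right)^{2}\right) + 8017\right) \left(138 - 16920\right) = \left(\left(8 - \frac{138}{3025}\right) + 8017\right) \left(-16782\right) = \left(\frac{24062}{3025} + 8017\right) \left(-16782\right) = \frac{24275487}{3025} \left(-16782\right) = - \frac{407391222834}{3025}$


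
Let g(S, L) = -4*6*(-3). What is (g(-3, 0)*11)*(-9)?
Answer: -7128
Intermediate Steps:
g(S, L) = 72 (g(S, L) = -24*(-3) = 72)
(g(-3, 0)*11)*(-9) = (72*11)*(-9) = 792*(-9) = -7128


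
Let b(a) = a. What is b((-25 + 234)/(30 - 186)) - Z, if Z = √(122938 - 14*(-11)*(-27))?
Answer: -209/156 - 2*√29695 ≈ -345.98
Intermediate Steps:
Z = 2*√29695 (Z = √(122938 + 154*(-27)) = √(122938 - 4158) = √118780 = 2*√29695 ≈ 344.64)
b((-25 + 234)/(30 - 186)) - Z = (-25 + 234)/(30 - 186) - 2*√29695 = 209/(-156) - 2*√29695 = 209*(-1/156) - 2*√29695 = -209/156 - 2*√29695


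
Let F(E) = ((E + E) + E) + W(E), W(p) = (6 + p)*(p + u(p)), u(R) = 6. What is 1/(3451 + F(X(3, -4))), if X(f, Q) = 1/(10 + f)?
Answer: 169/589499 ≈ 0.00028668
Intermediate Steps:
W(p) = (6 + p)**2 (W(p) = (6 + p)*(p + 6) = (6 + p)*(6 + p) = (6 + p)**2)
F(E) = 36 + E**2 + 15*E (F(E) = ((E + E) + E) + (36 + E**2 + 12*E) = (2*E + E) + (36 + E**2 + 12*E) = 3*E + (36 + E**2 + 12*E) = 36 + E**2 + 15*E)
1/(3451 + F(X(3, -4))) = 1/(3451 + (36 + (1/(10 + 3))**2 + 15/(10 + 3))) = 1/(3451 + (36 + (1/13)**2 + 15/13)) = 1/(3451 + (36 + (1/13)**2 + 15*(1/13))) = 1/(3451 + (36 + 1/169 + 15/13)) = 1/(3451 + 6280/169) = 1/(589499/169) = 169/589499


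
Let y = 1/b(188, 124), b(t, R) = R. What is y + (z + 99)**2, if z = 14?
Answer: 1583357/124 ≈ 12769.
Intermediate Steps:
y = 1/124 ≈ 0.0080645
y + (z + 99)**2 = 1/124 + (14 + 99)**2 = 1/124 + 113**2 = 1/124 + 12769 = 1583357/124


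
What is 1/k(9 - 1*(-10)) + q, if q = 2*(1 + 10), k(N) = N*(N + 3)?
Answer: 9197/418 ≈ 22.002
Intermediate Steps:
k(N) = N*(3 + N)
q = 22 (q = 2*11 = 22)
1/k(9 - 1*(-10)) + q = 1/((9 - 1*(-10))*(3 + (9 - 1*(-10)))) + 22 = 1/((9 + 10)*(3 + (9 + 10))) + 22 = 1/(19*(3 + 19)) + 22 = 1/(19*22) + 22 = 1/418 + 22 = 9197/418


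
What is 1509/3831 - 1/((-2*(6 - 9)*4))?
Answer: 10795/30648 ≈ 0.35223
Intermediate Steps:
1509/3831 - 1/((-2*(6 - 9)*4)) = 1509*(1/3831) - 1/((-(-6)*4)) = 503/1277 - 1/((-2*(-12))) = 503/1277 - 1/24 = 10795/30648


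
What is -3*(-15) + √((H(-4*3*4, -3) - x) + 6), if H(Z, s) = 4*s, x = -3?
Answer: 45 + I*√3 ≈ 45.0 + 1.732*I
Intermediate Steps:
-3*(-15) + √((H(-4*3*4, -3) - x) + 6) = -3*(-15) + √((4*(-3) - 1*(-3)) + 6) = 45 + √((-12 + 3) + 6) = 45 + √(-9 + 6) = 45 + √(-3) = 45 + I*√3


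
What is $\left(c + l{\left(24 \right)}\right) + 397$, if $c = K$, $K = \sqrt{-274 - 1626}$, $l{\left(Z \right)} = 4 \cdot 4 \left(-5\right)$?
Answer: $317 + 10 i \sqrt{19} \approx 317.0 + 43.589 i$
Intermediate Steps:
$l{\left(Z \right)} = -80$ ($l{\left(Z \right)} = 16 \left(-5\right) = -80$)
$K = 10 i \sqrt{19}$ ($K = \sqrt{-1900} = 10 i \sqrt{19} \approx 43.589 i$)
$c = 10 i \sqrt{19} \approx 43.589 i$
$\left(c + l{\left(24 \right)}\right) + 397 = \left(10 i \sqrt{19} - 80\right) + 397 = \left(-80 + 10 i \sqrt{19}\right) + 397 = 317 + 10 i \sqrt{19}$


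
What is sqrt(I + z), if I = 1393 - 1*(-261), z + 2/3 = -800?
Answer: 16*sqrt(30)/3 ≈ 29.212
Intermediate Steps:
z = -2402/3 (z = -2/3 - 800 = -2402/3 ≈ -800.67)
I = 1654 (I = 1393 + 261 = 1654)
sqrt(I + z) = sqrt(1654 - 2402/3) = sqrt(2560/3) = 16*sqrt(30)/3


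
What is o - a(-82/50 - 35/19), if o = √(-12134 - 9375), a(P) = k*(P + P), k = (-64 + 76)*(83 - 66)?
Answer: 674832/475 + I*√21509 ≈ 1420.7 + 146.66*I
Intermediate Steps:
k = 204 (k = 12*17 = 204)
a(P) = 408*P (a(P) = 204*(P + P) = 204*(2*P) = 408*P)
o = I*√21509 (o = √(-21509) = I*√21509 ≈ 146.66*I)
o - a(-82/50 - 35/19) = I*√21509 - 408*(-82/50 - 35/19) = I*√21509 - 408*(-82*1/50 - 35*1/19) = I*√21509 - 408*(-41/25 - 35/19) = I*√21509 - 408*(-1654)/475 = I*√21509 - 1*(-674832/475) = I*√21509 + 674832/475 = 674832/475 + I*√21509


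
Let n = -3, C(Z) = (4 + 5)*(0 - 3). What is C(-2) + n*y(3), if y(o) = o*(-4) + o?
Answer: 0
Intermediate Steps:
y(o) = -3*o (y(o) = -4*o + o = -3*o)
C(Z) = -27 (C(Z) = 9*(-3) = -27)
C(-2) + n*y(3) = -27 - (-9)*3 = -27 - 3*(-9) = -27 + 27 = 0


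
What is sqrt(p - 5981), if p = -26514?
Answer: I*sqrt(32495) ≈ 180.26*I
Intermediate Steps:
sqrt(p - 5981) = sqrt(-26514 - 5981) = sqrt(-32495) = I*sqrt(32495)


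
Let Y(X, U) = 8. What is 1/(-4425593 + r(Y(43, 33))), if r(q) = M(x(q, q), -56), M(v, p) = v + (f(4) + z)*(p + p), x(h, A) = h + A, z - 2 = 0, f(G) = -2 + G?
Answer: -1/4426025 ≈ -2.2594e-7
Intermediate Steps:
z = 2 (z = 2 + 0 = 2)
x(h, A) = A + h
M(v, p) = v + 8*p (M(v, p) = v + ((-2 + 4) + 2)*(p + p) = v + (2 + 2)*(2*p) = v + 4*(2*p) = v + 8*p)
r(q) = -448 + 2*q (r(q) = (q + q) + 8*(-56) = 2*q - 448 = -448 + 2*q)
1/(-4425593 + r(Y(43, 33))) = 1/(-4425593 + (-448 + 2*8)) = 1/(-4425593 + (-448 + 16)) = 1/(-4425593 - 432) = 1/(-4426025) = -1/4426025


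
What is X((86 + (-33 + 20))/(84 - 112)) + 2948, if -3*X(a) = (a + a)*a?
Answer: 3461519/1176 ≈ 2943.5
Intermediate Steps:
X(a) = -2*a**2/3 (X(a) = -(a + a)*a/3 = -2*a*a/3 = -2*a**2/3)
X((86 + (-33 + 20))/(84 - 112)) + 2948 = -2*(86 + (-33 + 20))**2/(84 - 112)**2/3 + 2948 = -2*(86 - 13)**2/784/3 + 2948 = -2*(73*(-1/28))**2/3 + 2948 = -2*(-73/28)**2/3 + 2948 = -2/3*5329/784 + 2948 = -5329/1176 + 2948 = 3461519/1176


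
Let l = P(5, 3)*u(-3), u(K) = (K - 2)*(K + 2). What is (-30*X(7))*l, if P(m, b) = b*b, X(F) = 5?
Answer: -6750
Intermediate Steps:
u(K) = (-2 + K)*(2 + K)
P(m, b) = b²
l = 45 (l = 3²*(-4 + (-3)²) = 9*(-4 + 9) = 9*5 = 45)
(-30*X(7))*l = -30*5*45 = -150*45 = -6750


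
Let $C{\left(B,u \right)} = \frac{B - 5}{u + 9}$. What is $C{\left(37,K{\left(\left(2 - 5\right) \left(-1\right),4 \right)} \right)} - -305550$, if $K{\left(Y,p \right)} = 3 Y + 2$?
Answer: $\frac{1527758}{5} \approx 3.0555 \cdot 10^{5}$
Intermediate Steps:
$K{\left(Y,p \right)} = 2 + 3 Y$
$C{\left(B,u \right)} = \frac{-5 + B}{9 + u}$
$C{\left(37,K{\left(\left(2 - 5\right) \left(-1\right),4 \right)} \right)} - -305550 = \frac{-5 + 37}{9 + \left(2 + 3 \left(2 - 5\right) \left(-1\right)\right)} - -305550 = \frac{1}{9 + \left(2 + 3 \left(\left(-3\right) \left(-1\right)\right)\right)} 32 + 305550 = \frac{1}{9 + \left(2 + 3 \cdot 3\right)} 32 + 305550 = \frac{1}{9 + \left(2 + 9\right)} 32 + 305550 = \frac{1}{9 + 11} \cdot 32 + 305550 = \frac{1}{20} \cdot 32 + 305550 = \frac{8}{5} + 305550 = \frac{1527758}{5}$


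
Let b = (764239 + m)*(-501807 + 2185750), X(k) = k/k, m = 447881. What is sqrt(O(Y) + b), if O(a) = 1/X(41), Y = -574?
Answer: sqrt(2041140989161) ≈ 1.4287e+6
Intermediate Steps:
X(k) = 1
b = 2041140989160 (b = (764239 + 447881)*(-501807 + 2185750) = 1212120*1683943 = 2041140989160)
O(a) = 1 (O(a) = 1/1 = 1)
sqrt(O(Y) + b) = sqrt(1 + 2041140989160) = sqrt(2041140989161)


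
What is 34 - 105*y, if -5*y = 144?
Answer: 3058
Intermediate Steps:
y = -144/5 (y = -1/5*144 = -144/5 ≈ -28.800)
34 - 105*y = 34 - 105*(-144/5) = 34 + 3024 = 3058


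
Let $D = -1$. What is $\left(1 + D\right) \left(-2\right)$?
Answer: $0$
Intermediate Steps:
$\left(1 + D\right) \left(-2\right) = \left(1 - 1\right) \left(-2\right) = 0 \left(-2\right) = 0$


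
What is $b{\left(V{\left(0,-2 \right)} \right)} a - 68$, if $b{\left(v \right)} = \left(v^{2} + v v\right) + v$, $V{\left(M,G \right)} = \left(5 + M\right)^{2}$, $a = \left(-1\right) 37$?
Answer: $-47243$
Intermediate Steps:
$a = -37$
$b{\left(v \right)} = v + 2 v^{2}$ ($b{\left(v \right)} = \left(v^{2} + v^{2}\right) + v = 2 v^{2} + v = v + 2 v^{2}$)
$b{\left(V{\left(0,-2 \right)} \right)} a - 68 = \left(5 + 0\right)^{2} \left(1 + 2 \left(5 + 0\right)^{2}\right) \left(-37\right) - 68 = 5^{2} \left(1 + 2 \cdot 5^{2}\right) \left(-37\right) - 68 = 25 \left(1 + 2 \cdot 25\right) \left(-37\right) - 68 = 25 \left(1 + 50\right) \left(-37\right) - 68 = 25 \cdot 51 \left(-37\right) - 68 = 1275 \left(-37\right) - 68 = -47175 - 68 = -47243$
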